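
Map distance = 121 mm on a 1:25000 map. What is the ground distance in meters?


ground = 121 mm * 25000 / 1000 = 3025.0 m

3025.0 m


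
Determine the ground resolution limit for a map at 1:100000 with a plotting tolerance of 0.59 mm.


ground = 0.59 mm * 100000 / 1000 = 59.0 m

59.0 m


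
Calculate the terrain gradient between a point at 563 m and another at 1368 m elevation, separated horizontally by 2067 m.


gradient = (1368 - 563) / 2067 = 805 / 2067 = 0.3895

0.3895


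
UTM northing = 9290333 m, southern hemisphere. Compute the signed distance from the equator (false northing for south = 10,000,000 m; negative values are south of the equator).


For southern: actual = 9290333 - 10000000 = -709667 m

-709667 m


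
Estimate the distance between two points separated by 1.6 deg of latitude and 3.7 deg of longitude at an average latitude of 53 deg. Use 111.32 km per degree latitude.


dlat_km = 1.6 * 111.32 = 178.112
dlon_km = 3.7 * 111.32 * cos(53) ≈ 247.878
dist = sqrt(178.112^2 + 247.878^2) ≈ 305.2 km

305.2 km


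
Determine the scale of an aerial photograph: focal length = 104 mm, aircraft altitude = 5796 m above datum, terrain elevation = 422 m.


scale = f / (H - h) = 104 mm / 5374 m = 104 / 5374000 = 1:51673

1:51673


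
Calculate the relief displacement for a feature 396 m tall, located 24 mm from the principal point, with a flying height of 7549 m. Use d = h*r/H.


d = h * r / H = 396 * 24 / 7549 = 1.26 mm

1.26 mm


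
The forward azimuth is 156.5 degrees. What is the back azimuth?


back azimuth = (156.5 + 180) mod 360 = 336.5 degrees

336.5 degrees


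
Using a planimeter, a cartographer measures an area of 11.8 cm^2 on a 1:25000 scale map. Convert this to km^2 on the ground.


ground_area = 11.8 * (25000/100)^2 = 737500.0 m^2 = 0.7375 km^2 ≈ 0.738 km^2

0.738 km^2


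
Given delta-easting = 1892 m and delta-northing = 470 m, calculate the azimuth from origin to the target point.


az = atan2(1892, 470) = 76.0 deg
adjusted to 0-360: 76.0 degrees

76.0 degrees


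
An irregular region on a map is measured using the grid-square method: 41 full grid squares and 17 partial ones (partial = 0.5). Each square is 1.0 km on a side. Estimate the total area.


effective squares = 41 + 17 * 0.5 = 49.5
area = 49.5 * 1.0 = 49.5 km^2

49.5 km^2


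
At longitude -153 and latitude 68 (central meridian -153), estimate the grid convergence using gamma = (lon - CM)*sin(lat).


gamma = (-153 - -153) * sin(68) = 0 * 0.927184 = 0.0 degrees

0.0 degrees


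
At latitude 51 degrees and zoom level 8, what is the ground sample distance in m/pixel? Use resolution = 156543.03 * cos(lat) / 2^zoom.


res = 156543.03 * cos(51) / 2^8 = 156543.03 * 0.62932039 / 256 = 384.83 m/pixel

384.83 m/pixel


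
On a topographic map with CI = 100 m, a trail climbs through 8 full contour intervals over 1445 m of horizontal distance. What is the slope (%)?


elevation change = 8 * 100 = 800 m
slope = 800 / 1445 * 100 = 55.4%

55.4%


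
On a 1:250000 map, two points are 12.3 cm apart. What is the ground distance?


ground = 12.3 cm * 250000 / 100 = 30750.0 m = 30.75 km

30.75 km


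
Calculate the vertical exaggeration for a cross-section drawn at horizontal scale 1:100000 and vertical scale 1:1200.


VE = horizontal_scale / vertical_scale = 100000 / 1200 ≈ 83.3

83.3x


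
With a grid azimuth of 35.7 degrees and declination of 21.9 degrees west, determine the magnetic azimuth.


magnetic azimuth = grid azimuth - declination (east +ve)
mag_az = 35.7 - -21.9 = 57.6 degrees

57.6 degrees


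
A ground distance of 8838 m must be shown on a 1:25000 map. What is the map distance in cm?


map_cm = 8838 * 100 / 25000 = 35.352 cm ≈ 35.35 cm

35.35 cm


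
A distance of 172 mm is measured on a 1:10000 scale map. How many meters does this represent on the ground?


ground = 172 mm * 10000 / 1000 = 1720.0 m

1720.0 m


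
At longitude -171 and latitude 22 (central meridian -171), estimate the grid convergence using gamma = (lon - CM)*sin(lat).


gamma = (-171 - -171) * sin(22) = 0 * 0.374607 = 0.0 degrees

0.0 degrees


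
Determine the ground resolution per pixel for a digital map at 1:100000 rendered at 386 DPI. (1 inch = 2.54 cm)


pixel_cm = 2.54 / 386 ≈ 0.00658 cm
ground = pixel_cm * 100000 / 100 = 2.54 * 100000 / (386 * 100) = 254000 / 38600 ≈ 6.58 m

6.58 m


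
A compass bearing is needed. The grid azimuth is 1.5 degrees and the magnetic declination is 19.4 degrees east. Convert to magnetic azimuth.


magnetic azimuth = grid azimuth - declination (east +ve)
mag_az = 1.5 - 19.4 = 342.1 degrees

342.1 degrees


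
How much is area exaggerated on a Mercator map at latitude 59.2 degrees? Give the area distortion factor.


area_distortion = 1/cos^2(59.2) = 3.814

3.814


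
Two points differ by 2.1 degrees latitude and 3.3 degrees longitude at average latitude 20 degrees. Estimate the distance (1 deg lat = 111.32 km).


dlat_km = 2.1 * 111.32 = 233.772
dlon_km = 3.3 * 111.32 * cos(20) ≈ 345.202
dist = sqrt(233.772^2 + 345.202^2) ≈ 416.9 km

416.9 km


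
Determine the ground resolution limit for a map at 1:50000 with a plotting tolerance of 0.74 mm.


ground = 0.74 mm * 50000 / 1000 = 37.0 m

37.0 m


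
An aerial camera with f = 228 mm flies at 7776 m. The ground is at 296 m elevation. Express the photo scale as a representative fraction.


scale = f / (H - h) = 228 mm / 7480 m = 228 / 7480000 = 1:32807

1:32807


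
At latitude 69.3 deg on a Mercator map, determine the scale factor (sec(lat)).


SF = 1 / cos(69.3) = 1 / 0.353475 = 2.829

2.829


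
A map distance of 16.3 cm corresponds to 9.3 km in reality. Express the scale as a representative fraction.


ground = 9.3 km = 930000 cm; RF denominator = ground / map = 930000 / 16.3 ≈ 57055; RF = 1:57055

1:57055


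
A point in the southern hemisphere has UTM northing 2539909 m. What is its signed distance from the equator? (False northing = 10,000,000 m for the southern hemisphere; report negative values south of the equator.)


For southern: actual = 2539909 - 10000000 = -7460091 m

-7460091 m


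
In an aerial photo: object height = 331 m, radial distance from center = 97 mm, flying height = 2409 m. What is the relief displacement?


d = h * r / H = 331 * 97 / 2409 = 13.33 mm

13.33 mm


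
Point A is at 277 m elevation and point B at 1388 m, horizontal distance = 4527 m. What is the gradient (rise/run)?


gradient = (1388 - 277) / 4527 = 1111 / 4527 = 0.2454

0.2454


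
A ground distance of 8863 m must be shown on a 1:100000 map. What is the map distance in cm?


map_cm = 8863 * 100 / 100000 = 8.863 cm ≈ 8.86 cm

8.86 cm


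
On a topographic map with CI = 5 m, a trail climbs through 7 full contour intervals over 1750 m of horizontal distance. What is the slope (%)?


elevation change = 7 * 5 = 35 m
slope = 35 / 1750 * 100 = 2.0%

2.0%


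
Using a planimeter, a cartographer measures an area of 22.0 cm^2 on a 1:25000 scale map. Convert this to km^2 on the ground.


ground_area = 22.0 * (25000/100)^2 = 1375000.0 m^2 = 1.375 km^2

1.375 km^2


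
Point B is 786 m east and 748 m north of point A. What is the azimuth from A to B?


az = atan2(786, 748) = 46.4 deg
adjusted to 0-360: 46.4 degrees

46.4 degrees


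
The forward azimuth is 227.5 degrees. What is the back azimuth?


back azimuth = (227.5 + 180) mod 360 = 47.5 degrees

47.5 degrees


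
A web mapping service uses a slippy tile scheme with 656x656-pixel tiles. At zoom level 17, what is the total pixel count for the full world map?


tiles per axis = 2^17 = 131072
total tiles = 131072^2 = 17179869184
pixels per axis = 131072 * 656 = 85983232
total pixels = 85983232^2 = 7393116185165824

7393116185165824 pixels


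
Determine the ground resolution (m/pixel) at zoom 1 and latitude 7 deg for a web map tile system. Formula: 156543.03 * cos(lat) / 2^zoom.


res = 156543.03 * cos(7) / 2^1 = 156543.03 * 0.99254615 / 2 = 77688.09 m/pixel

77688.09 m/pixel


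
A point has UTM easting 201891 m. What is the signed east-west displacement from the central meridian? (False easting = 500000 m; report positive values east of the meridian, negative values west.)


displacement = 201891 - 500000 = -298109 m

-298109 m


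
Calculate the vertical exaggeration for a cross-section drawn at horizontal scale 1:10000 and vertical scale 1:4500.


VE = horizontal_scale / vertical_scale = 10000 / 4500 ≈ 2.2

2.2x


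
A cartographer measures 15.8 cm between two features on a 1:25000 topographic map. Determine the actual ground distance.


ground = 15.8 cm * 25000 / 100 = 3950.0 m = 3.95 km

3.95 km


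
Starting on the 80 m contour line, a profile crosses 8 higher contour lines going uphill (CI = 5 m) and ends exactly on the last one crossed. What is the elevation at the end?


elevation = 80 + 8 * 5 = 120 m

120 m


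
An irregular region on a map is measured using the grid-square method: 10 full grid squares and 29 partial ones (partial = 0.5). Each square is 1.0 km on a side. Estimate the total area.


effective squares = 10 + 29 * 0.5 = 24.5
area = 24.5 * 1.0 = 24.5 km^2

24.5 km^2


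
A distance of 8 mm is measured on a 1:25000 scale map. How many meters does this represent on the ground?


ground = 8 mm * 25000 / 1000 = 200.0 m

200.0 m


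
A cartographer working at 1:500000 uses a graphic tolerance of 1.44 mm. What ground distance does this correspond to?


ground = 1.44 mm * 500000 / 1000 = 720.0 m

720.0 m


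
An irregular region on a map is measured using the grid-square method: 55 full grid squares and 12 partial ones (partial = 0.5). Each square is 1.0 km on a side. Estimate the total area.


effective squares = 55 + 12 * 0.5 = 61.0
area = 61.0 * 1.0 = 61.0 km^2

61.0 km^2


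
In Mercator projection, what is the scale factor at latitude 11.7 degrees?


SF = 1 / cos(11.7) = 1 / 0.979223 = 1.021

1.021


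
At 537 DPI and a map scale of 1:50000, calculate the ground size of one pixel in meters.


pixel_cm = 2.54 / 537 ≈ 0.00473 cm
ground = pixel_cm * 50000 / 100 = 2.54 * 50000 / (537 * 100) = 127000 / 53700 ≈ 2.36 m

2.36 m


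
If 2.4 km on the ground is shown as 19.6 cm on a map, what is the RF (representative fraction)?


ground = 2.4 km = 240000 cm; RF denominator = ground / map = 240000 / 19.6 ≈ 12245; RF = 1:12245

1:12245


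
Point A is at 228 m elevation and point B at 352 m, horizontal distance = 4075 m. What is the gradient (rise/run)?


gradient = (352 - 228) / 4075 = 124 / 4075 = 0.0304

0.0304


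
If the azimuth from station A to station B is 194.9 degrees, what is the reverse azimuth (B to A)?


back azimuth = (194.9 + 180) mod 360 = 14.9 degrees

14.9 degrees


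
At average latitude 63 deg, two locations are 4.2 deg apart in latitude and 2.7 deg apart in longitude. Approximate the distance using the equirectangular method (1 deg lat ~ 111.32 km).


dlat_km = 4.2 * 111.32 = 467.544
dlon_km = 2.7 * 111.32 * cos(63) ≈ 136.453
dist = sqrt(467.544^2 + 136.453^2) ≈ 487.0 km

487.0 km


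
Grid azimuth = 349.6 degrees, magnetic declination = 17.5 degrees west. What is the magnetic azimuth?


magnetic azimuth = grid azimuth - declination (east +ve)
mag_az = 349.6 - -17.5 = 7.1 degrees

7.1 degrees


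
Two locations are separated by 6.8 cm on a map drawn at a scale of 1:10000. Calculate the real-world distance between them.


ground = 6.8 cm * 10000 / 100 = 680.0 m

680.0 m


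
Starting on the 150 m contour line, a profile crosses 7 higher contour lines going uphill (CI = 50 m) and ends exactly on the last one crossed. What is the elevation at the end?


elevation = 150 + 7 * 50 = 500 m

500 m


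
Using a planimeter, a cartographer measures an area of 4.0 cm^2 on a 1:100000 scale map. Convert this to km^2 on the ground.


ground_area = 4.0 * (100000/100)^2 = 4000000.0 m^2 = 4.0 km^2

4.0 km^2


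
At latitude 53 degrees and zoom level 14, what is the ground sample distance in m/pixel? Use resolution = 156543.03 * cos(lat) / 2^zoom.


res = 156543.03 * cos(53) / 2^14 = 156543.03 * 0.60181502 / 16384 = 5.75 m/pixel

5.75 m/pixel


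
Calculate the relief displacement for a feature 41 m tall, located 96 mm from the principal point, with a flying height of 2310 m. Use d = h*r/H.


d = h * r / H = 41 * 96 / 2310 = 1.7 mm

1.7 mm


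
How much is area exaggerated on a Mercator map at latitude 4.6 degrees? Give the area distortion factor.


area_distortion = 1/cos^2(4.6) = 1.006

1.006


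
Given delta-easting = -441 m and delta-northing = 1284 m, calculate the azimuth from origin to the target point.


az = atan2(-441, 1284) = -19.0 deg
adjusted to 0-360: 341.0 degrees

341.0 degrees


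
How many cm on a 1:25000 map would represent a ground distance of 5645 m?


map_cm = 5645 * 100 / 25000 = 22.58 cm

22.58 cm


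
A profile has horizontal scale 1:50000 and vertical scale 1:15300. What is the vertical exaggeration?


VE = horizontal_scale / vertical_scale = 50000 / 15300 ≈ 3.3

3.3x


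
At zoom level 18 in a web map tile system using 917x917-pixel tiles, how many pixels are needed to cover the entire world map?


tiles per axis = 2^18 = 262144
total tiles = 262144^2 = 68719476736
pixels per axis = 262144 * 917 = 240386048
total pixels = 240386048^2 = 57785452073058304

57785452073058304 pixels


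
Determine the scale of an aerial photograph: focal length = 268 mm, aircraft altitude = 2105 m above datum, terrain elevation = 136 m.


scale = f / (H - h) = 268 mm / 1969 m = 268 / 1969000 = 1:7347

1:7347


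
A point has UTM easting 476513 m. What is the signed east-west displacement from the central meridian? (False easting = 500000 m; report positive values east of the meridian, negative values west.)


displacement = 476513 - 500000 = -23487 m

-23487 m


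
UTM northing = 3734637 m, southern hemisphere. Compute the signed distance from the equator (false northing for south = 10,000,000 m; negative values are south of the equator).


For southern: actual = 3734637 - 10000000 = -6265363 m

-6265363 m


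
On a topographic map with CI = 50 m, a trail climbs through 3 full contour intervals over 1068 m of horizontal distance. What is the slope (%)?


elevation change = 3 * 50 = 150 m
slope = 150 / 1068 * 100 = 14.0%

14.0%


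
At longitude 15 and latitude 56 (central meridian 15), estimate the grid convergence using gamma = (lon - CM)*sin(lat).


gamma = (15 - 15) * sin(56) = 0 * 0.829038 = 0.0 degrees

0.0 degrees


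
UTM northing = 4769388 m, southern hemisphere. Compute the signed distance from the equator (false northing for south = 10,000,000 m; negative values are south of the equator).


For southern: actual = 4769388 - 10000000 = -5230612 m

-5230612 m


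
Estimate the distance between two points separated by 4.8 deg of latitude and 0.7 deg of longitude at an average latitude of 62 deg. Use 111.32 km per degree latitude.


dlat_km = 4.8 * 111.32 = 534.336
dlon_km = 0.7 * 111.32 * cos(62) ≈ 36.583
dist = sqrt(534.336^2 + 36.583^2) ≈ 535.6 km

535.6 km


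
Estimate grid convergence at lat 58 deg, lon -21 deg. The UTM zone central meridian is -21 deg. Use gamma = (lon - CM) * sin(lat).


gamma = (-21 - -21) * sin(58) = 0 * 0.848048 = 0.0 degrees

0.0 degrees


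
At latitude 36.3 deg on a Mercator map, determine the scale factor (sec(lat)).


SF = 1 / cos(36.3) = 1 / 0.805928 = 1.241

1.241


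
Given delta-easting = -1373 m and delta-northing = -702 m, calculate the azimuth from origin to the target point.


az = atan2(-1373, -702) = -117.1 deg
adjusted to 0-360: 242.9 degrees

242.9 degrees


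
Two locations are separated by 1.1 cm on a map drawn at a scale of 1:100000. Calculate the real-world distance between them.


ground = 1.1 cm * 100000 / 100 = 1100.0 m = 1.1 km

1.1 km


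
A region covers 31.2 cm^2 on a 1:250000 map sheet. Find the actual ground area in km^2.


ground_area = 31.2 * (250000/100)^2 = 195000000.0 m^2 = 195.0 km^2

195.0 km^2


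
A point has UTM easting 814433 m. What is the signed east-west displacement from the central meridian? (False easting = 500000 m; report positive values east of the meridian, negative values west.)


displacement = 814433 - 500000 = 314433 m

314433 m


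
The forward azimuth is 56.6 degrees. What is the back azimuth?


back azimuth = (56.6 + 180) mod 360 = 236.6 degrees

236.6 degrees


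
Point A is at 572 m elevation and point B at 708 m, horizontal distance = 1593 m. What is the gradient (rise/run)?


gradient = (708 - 572) / 1593 = 136 / 1593 = 0.0854

0.0854


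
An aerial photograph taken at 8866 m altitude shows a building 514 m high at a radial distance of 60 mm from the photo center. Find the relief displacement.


d = h * r / H = 514 * 60 / 8866 = 3.48 mm

3.48 mm


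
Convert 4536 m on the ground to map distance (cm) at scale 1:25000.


map_cm = 4536 * 100 / 25000 = 18.144 cm ≈ 18.14 cm

18.14 cm


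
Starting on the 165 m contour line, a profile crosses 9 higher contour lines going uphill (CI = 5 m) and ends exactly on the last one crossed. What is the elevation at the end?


elevation = 165 + 9 * 5 = 210 m

210 m


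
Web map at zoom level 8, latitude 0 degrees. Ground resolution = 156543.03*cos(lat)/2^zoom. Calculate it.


res = 156543.03 * cos(0) / 2^8 = 156543.03 * 1.0 / 256 = 611.5 m/pixel

611.5 m/pixel


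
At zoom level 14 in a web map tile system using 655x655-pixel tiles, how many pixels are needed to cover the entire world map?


tiles per axis = 2^14 = 16384
total tiles = 16384^2 = 268435456
pixels per axis = 16384 * 655 = 10731520
total pixels = 10731520^2 = 115165521510400

115165521510400 pixels


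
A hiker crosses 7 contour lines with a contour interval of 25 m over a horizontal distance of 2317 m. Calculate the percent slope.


elevation change = 7 * 25 = 175 m
slope = 175 / 2317 * 100 = 7.6%

7.6%


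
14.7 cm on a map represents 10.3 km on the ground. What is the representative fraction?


ground = 10.3 km = 1030000 cm; RF denominator = ground / map = 1030000 / 14.7 ≈ 70068; RF = 1:70068

1:70068


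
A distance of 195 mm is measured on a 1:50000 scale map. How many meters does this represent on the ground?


ground = 195 mm * 50000 / 1000 = 9750.0 m

9750.0 m


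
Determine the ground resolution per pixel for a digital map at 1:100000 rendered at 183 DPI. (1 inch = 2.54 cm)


pixel_cm = 2.54 / 183 ≈ 0.01388 cm
ground = pixel_cm * 100000 / 100 = 2.54 * 100000 / (183 * 100) = 254000 / 18300 ≈ 13.88 m

13.88 m


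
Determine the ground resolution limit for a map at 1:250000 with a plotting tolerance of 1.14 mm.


ground = 1.14 mm * 250000 / 1000 = 285.0 m

285.0 m


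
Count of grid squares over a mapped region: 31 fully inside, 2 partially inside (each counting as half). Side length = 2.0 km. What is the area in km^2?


effective squares = 31 + 2 * 0.5 = 32.0
area = 32.0 * 4.0 = 128.0 km^2

128.0 km^2


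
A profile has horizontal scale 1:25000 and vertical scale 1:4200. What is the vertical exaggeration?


VE = horizontal_scale / vertical_scale = 25000 / 4200 ≈ 6.0

6.0x


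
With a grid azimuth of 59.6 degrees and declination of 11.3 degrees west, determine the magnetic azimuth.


magnetic azimuth = grid azimuth - declination (east +ve)
mag_az = 59.6 - -11.3 = 70.9 degrees

70.9 degrees


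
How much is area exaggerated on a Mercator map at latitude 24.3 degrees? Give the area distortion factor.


area_distortion = 1/cos^2(24.3) = 1.204

1.204


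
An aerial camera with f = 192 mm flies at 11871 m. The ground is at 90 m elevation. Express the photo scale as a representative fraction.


scale = f / (H - h) = 192 mm / 11781 m = 192 / 11781000 = 1:61359

1:61359


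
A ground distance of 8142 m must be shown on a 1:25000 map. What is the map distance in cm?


map_cm = 8142 * 100 / 25000 = 32.568 cm ≈ 32.57 cm

32.57 cm


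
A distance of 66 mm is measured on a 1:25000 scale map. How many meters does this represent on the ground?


ground = 66 mm * 25000 / 1000 = 1650.0 m

1650.0 m


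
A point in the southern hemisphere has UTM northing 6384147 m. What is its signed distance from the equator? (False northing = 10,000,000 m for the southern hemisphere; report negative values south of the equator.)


For southern: actual = 6384147 - 10000000 = -3615853 m

-3615853 m


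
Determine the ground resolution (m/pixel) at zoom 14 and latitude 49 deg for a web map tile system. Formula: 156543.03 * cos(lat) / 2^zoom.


res = 156543.03 * cos(49) / 2^14 = 156543.03 * 0.65605903 / 16384 = 6.27 m/pixel

6.27 m/pixel


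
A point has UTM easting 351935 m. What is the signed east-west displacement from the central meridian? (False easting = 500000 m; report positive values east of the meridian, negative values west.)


displacement = 351935 - 500000 = -148065 m

-148065 m


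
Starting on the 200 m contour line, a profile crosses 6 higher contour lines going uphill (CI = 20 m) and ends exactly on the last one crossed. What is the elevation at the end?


elevation = 200 + 6 * 20 = 320 m

320 m


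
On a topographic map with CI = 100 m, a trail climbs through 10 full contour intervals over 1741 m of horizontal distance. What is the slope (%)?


elevation change = 10 * 100 = 1000 m
slope = 1000 / 1741 * 100 = 57.4%

57.4%


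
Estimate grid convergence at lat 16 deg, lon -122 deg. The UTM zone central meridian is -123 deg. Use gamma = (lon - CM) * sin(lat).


gamma = (-122 - -123) * sin(16) = 1 * 0.275637 = 0.276 degrees

0.276 degrees


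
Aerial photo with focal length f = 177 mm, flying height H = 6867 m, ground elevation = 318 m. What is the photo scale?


scale = f / (H - h) = 177 mm / 6549 m = 177 / 6549000 = 1:37000

1:37000


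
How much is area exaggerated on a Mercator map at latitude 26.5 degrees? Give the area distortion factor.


area_distortion = 1/cos^2(26.5) = 1.249

1.249


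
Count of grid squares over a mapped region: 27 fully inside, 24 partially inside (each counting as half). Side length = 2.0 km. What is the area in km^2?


effective squares = 27 + 24 * 0.5 = 39.0
area = 39.0 * 4.0 = 156.0 km^2

156.0 km^2


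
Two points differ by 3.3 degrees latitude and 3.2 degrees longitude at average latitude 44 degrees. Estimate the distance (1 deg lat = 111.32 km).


dlat_km = 3.3 * 111.32 = 367.356
dlon_km = 3.2 * 111.32 * cos(44) ≈ 256.246
dist = sqrt(367.356^2 + 256.246^2) ≈ 447.9 km

447.9 km


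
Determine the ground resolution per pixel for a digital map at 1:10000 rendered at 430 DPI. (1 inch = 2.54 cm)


pixel_cm = 2.54 / 430 ≈ 0.005907 cm
ground = pixel_cm * 10000 / 100 = 2.54 * 10000 / (430 * 100) = 25400 / 43000 ≈ 0.59 m

0.59 m


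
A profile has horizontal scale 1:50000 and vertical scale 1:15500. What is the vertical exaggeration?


VE = horizontal_scale / vertical_scale = 50000 / 15500 ≈ 3.2

3.2x


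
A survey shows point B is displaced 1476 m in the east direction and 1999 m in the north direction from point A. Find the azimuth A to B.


az = atan2(1476, 1999) = 36.4 deg
adjusted to 0-360: 36.4 degrees

36.4 degrees


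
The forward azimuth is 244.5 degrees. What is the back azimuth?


back azimuth = (244.5 + 180) mod 360 = 64.5 degrees

64.5 degrees


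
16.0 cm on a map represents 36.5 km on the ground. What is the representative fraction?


ground = 36.5 km = 3650000 cm; RF denominator = ground / map = 3650000 / 16.0 = 228125; RF = 1:228125

1:228125


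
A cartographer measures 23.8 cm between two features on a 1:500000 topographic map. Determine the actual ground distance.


ground = 23.8 cm * 500000 / 100 = 119000.0 m = 119.0 km

119.0 km


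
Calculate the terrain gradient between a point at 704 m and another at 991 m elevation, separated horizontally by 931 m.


gradient = (991 - 704) / 931 = 287 / 931 = 0.3083

0.3083


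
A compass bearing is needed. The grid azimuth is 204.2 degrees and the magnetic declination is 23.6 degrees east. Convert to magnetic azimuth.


magnetic azimuth = grid azimuth - declination (east +ve)
mag_az = 204.2 - 23.6 = 180.6 degrees

180.6 degrees


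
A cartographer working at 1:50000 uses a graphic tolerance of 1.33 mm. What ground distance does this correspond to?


ground = 1.33 mm * 50000 / 1000 = 66.5 m

66.5 m


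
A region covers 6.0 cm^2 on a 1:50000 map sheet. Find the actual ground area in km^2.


ground_area = 6.0 * (50000/100)^2 = 1500000.0 m^2 = 1.5 km^2

1.5 km^2


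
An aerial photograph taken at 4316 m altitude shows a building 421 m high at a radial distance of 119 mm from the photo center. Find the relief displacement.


d = h * r / H = 421 * 119 / 4316 = 11.61 mm

11.61 mm


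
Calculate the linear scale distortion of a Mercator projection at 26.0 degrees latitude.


SF = 1 / cos(26.0) = 1 / 0.898794 = 1.113

1.113


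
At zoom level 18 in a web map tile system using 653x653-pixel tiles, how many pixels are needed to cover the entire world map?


tiles per axis = 2^18 = 262144
total tiles = 262144^2 = 68719476736
pixels per axis = 262144 * 653 = 171180032
total pixels = 171180032^2 = 29302603355521024

29302603355521024 pixels


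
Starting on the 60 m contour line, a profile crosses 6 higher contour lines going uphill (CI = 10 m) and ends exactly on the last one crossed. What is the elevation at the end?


elevation = 60 + 6 * 10 = 120 m

120 m


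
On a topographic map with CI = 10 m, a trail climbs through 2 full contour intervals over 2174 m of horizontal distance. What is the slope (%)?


elevation change = 2 * 10 = 20 m
slope = 20 / 2174 * 100 = 0.9%

0.9%


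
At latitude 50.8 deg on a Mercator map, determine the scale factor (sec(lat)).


SF = 1 / cos(50.8) = 1 / 0.632029 = 1.582

1.582


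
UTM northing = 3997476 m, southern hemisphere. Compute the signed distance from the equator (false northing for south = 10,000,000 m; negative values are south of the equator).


For southern: actual = 3997476 - 10000000 = -6002524 m

-6002524 m


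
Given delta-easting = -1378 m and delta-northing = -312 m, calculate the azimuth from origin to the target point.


az = atan2(-1378, -312) = -102.8 deg
adjusted to 0-360: 257.2 degrees

257.2 degrees


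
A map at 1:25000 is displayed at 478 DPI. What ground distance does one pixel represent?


pixel_cm = 2.54 / 478 ≈ 0.005314 cm
ground = pixel_cm * 25000 / 100 = 2.54 * 25000 / (478 * 100) = 63500 / 47800 ≈ 1.33 m

1.33 m


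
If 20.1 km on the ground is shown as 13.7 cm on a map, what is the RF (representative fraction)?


ground = 20.1 km = 2010000 cm; RF denominator = ground / map = 2010000 / 13.7 ≈ 146715; RF = 1:146715

1:146715


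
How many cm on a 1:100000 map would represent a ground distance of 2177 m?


map_cm = 2177 * 100 / 100000 = 2.177 cm ≈ 2.18 cm

2.18 cm


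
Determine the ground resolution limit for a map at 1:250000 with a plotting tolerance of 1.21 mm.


ground = 1.21 mm * 250000 / 1000 = 302.5 m

302.5 m


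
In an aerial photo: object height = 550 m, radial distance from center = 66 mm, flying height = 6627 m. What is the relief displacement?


d = h * r / H = 550 * 66 / 6627 = 5.48 mm

5.48 mm


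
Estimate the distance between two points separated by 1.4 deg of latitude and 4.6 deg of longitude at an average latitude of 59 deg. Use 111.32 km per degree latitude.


dlat_km = 1.4 * 111.32 = 155.848
dlon_km = 4.6 * 111.32 * cos(59) ≈ 263.737
dist = sqrt(155.848^2 + 263.737^2) ≈ 306.3 km

306.3 km


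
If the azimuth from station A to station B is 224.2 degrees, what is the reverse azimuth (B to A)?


back azimuth = (224.2 + 180) mod 360 = 44.2 degrees

44.2 degrees


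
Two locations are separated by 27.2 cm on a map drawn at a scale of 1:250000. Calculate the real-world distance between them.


ground = 27.2 cm * 250000 / 100 = 68000.0 m = 68.0 km

68.0 km


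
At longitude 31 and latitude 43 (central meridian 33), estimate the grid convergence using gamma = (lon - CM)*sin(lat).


gamma = (31 - 33) * sin(43) = -2 * 0.681998 = -1.364 degrees

-1.364 degrees


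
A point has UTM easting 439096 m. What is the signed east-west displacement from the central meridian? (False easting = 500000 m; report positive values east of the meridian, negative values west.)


displacement = 439096 - 500000 = -60904 m

-60904 m


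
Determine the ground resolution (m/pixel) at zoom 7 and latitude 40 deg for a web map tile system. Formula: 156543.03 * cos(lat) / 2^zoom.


res = 156543.03 * cos(40) / 2^7 = 156543.03 * 0.76604444 / 128 = 936.87 m/pixel

936.87 m/pixel


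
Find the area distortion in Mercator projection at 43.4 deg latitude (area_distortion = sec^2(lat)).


area_distortion = 1/cos^2(43.4) = 1.894

1.894


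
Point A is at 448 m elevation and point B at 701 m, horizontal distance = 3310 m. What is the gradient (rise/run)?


gradient = (701 - 448) / 3310 = 253 / 3310 = 0.0764

0.0764


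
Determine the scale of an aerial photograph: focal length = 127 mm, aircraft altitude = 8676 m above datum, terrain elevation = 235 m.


scale = f / (H - h) = 127 mm / 8441 m = 127 / 8441000 = 1:66465

1:66465


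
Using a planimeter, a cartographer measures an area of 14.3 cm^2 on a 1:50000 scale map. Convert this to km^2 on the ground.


ground_area = 14.3 * (50000/100)^2 = 3575000.0 m^2 = 3.575 km^2

3.575 km^2


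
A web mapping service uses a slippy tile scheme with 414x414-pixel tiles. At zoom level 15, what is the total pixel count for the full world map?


tiles per axis = 2^15 = 32768
total tiles = 32768^2 = 1073741824
pixels per axis = 32768 * 414 = 13565952
total pixels = 13565952^2 = 184035053666304

184035053666304 pixels


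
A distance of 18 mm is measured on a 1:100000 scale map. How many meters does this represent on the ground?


ground = 18 mm * 100000 / 1000 = 1800.0 m

1800.0 m


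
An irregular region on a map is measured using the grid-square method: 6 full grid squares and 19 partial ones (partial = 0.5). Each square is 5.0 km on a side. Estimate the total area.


effective squares = 6 + 19 * 0.5 = 15.5
area = 15.5 * 25.0 = 387.5 km^2

387.5 km^2


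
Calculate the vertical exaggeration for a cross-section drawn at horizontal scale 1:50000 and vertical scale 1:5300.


VE = horizontal_scale / vertical_scale = 50000 / 5300 ≈ 9.4

9.4x


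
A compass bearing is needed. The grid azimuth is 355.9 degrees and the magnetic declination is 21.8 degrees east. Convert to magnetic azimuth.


magnetic azimuth = grid azimuth - declination (east +ve)
mag_az = 355.9 - 21.8 = 334.1 degrees

334.1 degrees


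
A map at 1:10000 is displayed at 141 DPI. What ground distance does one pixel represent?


pixel_cm = 2.54 / 141 ≈ 0.018014 cm
ground = pixel_cm * 10000 / 100 = 2.54 * 10000 / (141 * 100) = 25400 / 14100 ≈ 1.8 m

1.8 m


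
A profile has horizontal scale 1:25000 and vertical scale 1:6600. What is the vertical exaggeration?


VE = horizontal_scale / vertical_scale = 25000 / 6600 ≈ 3.8

3.8x


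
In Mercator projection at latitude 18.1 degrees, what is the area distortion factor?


area_distortion = 1/cos^2(18.1) = 1.107

1.107


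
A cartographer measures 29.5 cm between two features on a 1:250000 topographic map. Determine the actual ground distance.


ground = 29.5 cm * 250000 / 100 = 73750.0 m = 73.75 km

73.75 km


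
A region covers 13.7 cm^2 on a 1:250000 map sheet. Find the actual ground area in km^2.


ground_area = 13.7 * (250000/100)^2 = 85625000.0 m^2 = 85.625 km^2

85.625 km^2


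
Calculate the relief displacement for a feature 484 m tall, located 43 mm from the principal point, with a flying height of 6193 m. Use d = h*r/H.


d = h * r / H = 484 * 43 / 6193 = 3.36 mm

3.36 mm


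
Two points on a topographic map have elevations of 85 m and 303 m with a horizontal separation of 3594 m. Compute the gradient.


gradient = (303 - 85) / 3594 = 218 / 3594 = 0.0607

0.0607


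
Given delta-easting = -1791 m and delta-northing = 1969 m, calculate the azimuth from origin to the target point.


az = atan2(-1791, 1969) = -42.3 deg
adjusted to 0-360: 317.7 degrees

317.7 degrees


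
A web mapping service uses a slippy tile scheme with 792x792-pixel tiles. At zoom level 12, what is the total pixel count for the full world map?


tiles per axis = 2^12 = 4096
total tiles = 4096^2 = 16777216
pixels per axis = 4096 * 792 = 3244032
total pixels = 3244032^2 = 10523743617024

10523743617024 pixels


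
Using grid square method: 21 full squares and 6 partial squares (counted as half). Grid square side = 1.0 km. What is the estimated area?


effective squares = 21 + 6 * 0.5 = 24.0
area = 24.0 * 1.0 = 24.0 km^2

24.0 km^2


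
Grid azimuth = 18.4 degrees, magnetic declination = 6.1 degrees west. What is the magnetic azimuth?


magnetic azimuth = grid azimuth - declination (east +ve)
mag_az = 18.4 - -6.1 = 24.5 degrees

24.5 degrees


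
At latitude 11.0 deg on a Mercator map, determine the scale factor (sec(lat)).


SF = 1 / cos(11.0) = 1 / 0.981627 = 1.019

1.019


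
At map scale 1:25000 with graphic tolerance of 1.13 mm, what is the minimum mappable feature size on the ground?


ground = 1.13 mm * 25000 / 1000 = 28.25 m

28.25 m


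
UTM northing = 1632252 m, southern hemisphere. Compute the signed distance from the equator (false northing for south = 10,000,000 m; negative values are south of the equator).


For southern: actual = 1632252 - 10000000 = -8367748 m

-8367748 m


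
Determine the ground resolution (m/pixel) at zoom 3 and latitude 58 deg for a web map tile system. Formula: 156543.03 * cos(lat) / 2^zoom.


res = 156543.03 * cos(58) / 2^3 = 156543.03 * 0.52991926 / 8 = 10369.4 m/pixel

10369.4 m/pixel


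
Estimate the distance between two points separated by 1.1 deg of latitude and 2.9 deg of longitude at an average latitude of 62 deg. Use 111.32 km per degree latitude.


dlat_km = 1.1 * 111.32 = 122.452
dlon_km = 2.9 * 111.32 * cos(62) ≈ 151.559
dist = sqrt(122.452^2 + 151.559^2) ≈ 194.8 km

194.8 km


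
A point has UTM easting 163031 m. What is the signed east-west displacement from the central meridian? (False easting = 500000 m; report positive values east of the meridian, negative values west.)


displacement = 163031 - 500000 = -336969 m

-336969 m


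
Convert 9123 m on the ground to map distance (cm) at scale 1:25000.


map_cm = 9123 * 100 / 25000 = 36.492 cm ≈ 36.49 cm

36.49 cm


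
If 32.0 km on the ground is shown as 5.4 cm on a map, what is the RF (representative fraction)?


ground = 32.0 km = 3200000 cm; RF denominator = ground / map = 3200000 / 5.4 ≈ 592593; RF = 1:592593

1:592593


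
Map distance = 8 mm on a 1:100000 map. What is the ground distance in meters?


ground = 8 mm * 100000 / 1000 = 800.0 m

800.0 m


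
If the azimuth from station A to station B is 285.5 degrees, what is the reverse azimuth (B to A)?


back azimuth = (285.5 + 180) mod 360 = 105.5 degrees

105.5 degrees


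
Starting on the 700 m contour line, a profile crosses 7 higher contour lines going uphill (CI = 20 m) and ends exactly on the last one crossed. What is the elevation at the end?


elevation = 700 + 7 * 20 = 840 m

840 m


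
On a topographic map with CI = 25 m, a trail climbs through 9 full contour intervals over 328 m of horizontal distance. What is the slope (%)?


elevation change = 9 * 25 = 225 m
slope = 225 / 328 * 100 = 68.6%

68.6%


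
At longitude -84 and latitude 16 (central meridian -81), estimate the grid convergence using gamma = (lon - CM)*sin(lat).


gamma = (-84 - -81) * sin(16) = -3 * 0.275637 = -0.827 degrees

-0.827 degrees


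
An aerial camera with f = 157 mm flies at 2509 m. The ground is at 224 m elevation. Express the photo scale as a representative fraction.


scale = f / (H - h) = 157 mm / 2285 m = 157 / 2285000 = 1:14554

1:14554


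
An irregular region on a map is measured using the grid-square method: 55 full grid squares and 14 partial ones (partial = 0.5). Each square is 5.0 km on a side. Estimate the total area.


effective squares = 55 + 14 * 0.5 = 62.0
area = 62.0 * 25.0 = 1550.0 km^2

1550.0 km^2


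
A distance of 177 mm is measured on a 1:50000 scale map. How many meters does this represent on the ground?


ground = 177 mm * 50000 / 1000 = 8850.0 m

8850.0 m


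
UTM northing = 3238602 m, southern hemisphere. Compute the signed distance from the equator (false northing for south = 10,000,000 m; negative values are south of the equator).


For southern: actual = 3238602 - 10000000 = -6761398 m

-6761398 m


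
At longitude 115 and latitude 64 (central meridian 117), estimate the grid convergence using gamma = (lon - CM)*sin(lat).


gamma = (115 - 117) * sin(64) = -2 * 0.898794 = -1.798 degrees

-1.798 degrees


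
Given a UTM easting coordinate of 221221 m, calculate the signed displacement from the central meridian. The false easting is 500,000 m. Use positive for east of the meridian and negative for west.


displacement = 221221 - 500000 = -278779 m

-278779 m


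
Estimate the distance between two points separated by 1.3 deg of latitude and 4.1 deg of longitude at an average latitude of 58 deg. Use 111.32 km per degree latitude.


dlat_km = 1.3 * 111.32 = 144.716
dlon_km = 4.1 * 111.32 * cos(58) ≈ 241.862
dist = sqrt(144.716^2 + 241.862^2) ≈ 281.9 km

281.9 km


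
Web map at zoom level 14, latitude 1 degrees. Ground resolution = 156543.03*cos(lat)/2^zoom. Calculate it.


res = 156543.03 * cos(1) / 2^14 = 156543.03 * 0.9998477 / 16384 = 9.55 m/pixel

9.55 m/pixel


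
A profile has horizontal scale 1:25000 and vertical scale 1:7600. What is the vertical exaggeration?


VE = horizontal_scale / vertical_scale = 25000 / 7600 ≈ 3.3

3.3x


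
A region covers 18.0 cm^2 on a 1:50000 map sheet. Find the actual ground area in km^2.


ground_area = 18.0 * (50000/100)^2 = 4500000.0 m^2 = 4.5 km^2

4.5 km^2


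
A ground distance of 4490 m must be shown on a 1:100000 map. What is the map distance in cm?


map_cm = 4490 * 100 / 100000 = 4.49 cm

4.49 cm


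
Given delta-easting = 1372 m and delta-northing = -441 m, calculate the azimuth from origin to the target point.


az = atan2(1372, -441) = 107.8 deg
adjusted to 0-360: 107.8 degrees

107.8 degrees


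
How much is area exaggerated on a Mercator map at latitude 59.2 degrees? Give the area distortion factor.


area_distortion = 1/cos^2(59.2) = 3.814

3.814


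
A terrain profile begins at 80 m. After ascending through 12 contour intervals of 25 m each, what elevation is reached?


elevation = 80 + 12 * 25 = 380 m

380 m


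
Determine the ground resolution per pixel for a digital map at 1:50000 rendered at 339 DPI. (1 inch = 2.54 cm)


pixel_cm = 2.54 / 339 ≈ 0.007493 cm
ground = pixel_cm * 50000 / 100 = 2.54 * 50000 / (339 * 100) = 127000 / 33900 ≈ 3.75 m

3.75 m


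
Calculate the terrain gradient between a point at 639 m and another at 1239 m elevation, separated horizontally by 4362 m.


gradient = (1239 - 639) / 4362 = 600 / 4362 = 0.1376

0.1376


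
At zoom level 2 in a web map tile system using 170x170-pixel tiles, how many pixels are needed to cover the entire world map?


tiles per axis = 2^2 = 4
total tiles = 4^2 = 16
pixels per axis = 4 * 170 = 680
total pixels = 680^2 = 462400

462400 pixels
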